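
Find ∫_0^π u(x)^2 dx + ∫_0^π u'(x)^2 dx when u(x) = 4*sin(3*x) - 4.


||u||_{H^1(0,π)}^2 = -64/3 + 96*π

u'(x) = 12*cos(3*x).
Expand u² and (u')² and integrate term by term on (0, π), using: for integers n ≥ 1, ∫_0^π sin²(nx) dx = ∫_0^π cos²(nx) dx = π/2; for n ≠ n', ∫_0^π sin(nx)sin(n'x) dx = ∫_0^π cos(nx)cos(n'x) dx = 0; and by product-to-sum, ∫_0^π sin(nx)cos(n'x) dx = ½∫_0^π [sin((n+n')x) + sin((n−n')x)] dx, which is 0 when n+n' is even and 2n/(n²−n'²) when n+n' is odd (it need not vanish on (0, π)). For the constant mode: ∫_0^π 1 dx = π, ∫_0^π cos(nx) dx = 0, ∫_0^π sin(nx) dx = (1−(−1)^n)/n.
  u² squared terms: (-4)²·∫1 dx = 16·π = 16*π;  (4)²·∫sin(3x)² dx = 16·π/2 = 8*π.
  u² cross terms: 2·(-4)·(4)·∫1·sin(3x) dx = -32·(2/3) = -64/3.
  So ∫_0^π u² dx = 16*π + 8*π − 64/3 = -64/3 + 24*π.
  (u')² squared terms: (12)²·∫cos(3x)² dx = 144·π/2 = 72*π.
  So ∫_0^π (u')² dx = 72*π.
||u||_{H^1}^2 = (-64/3 + 24*π) + (72*π) = -64/3 + 96*π.


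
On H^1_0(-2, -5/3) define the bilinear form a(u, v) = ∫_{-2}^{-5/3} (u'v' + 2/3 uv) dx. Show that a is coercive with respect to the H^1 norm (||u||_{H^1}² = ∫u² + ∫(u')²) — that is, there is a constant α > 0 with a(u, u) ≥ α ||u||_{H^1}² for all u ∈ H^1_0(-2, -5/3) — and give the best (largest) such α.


α = (2 + 27*π^2)/(3*(1 + 9*π^2))

Coercivity of a(·,·) on H^1_0(-2, -5/3) means a(u, u) ≥ α ||u||_{H^1}² for every u ∈ H^1_0.
The interval has length L = 1/3, and Poincaré/coercivity depend only on L. Here a(u, u) = ∫(u')² + (2/3)·∫u².
Here 0 < c = 2/3 < 1. The condition a(u,u) ≥ α||u||_{H^1}² reads (1−α)∫(u')² ≥ (α−c)∫u². Any admissible α is ≤ 1 (rapidly oscillating u have ∫u²/∫(u')² → 0), and α = 1 would force 0 ≥ (1−c)∫u², impossible since c < 1; so 1−α > 0. By the sharp Poincaré inequality on H^1_0 of an interval of length L, ∫(u')² ≥ (π/L)²∫u² with equality for the first sine mode sin(π(x−x₀)/L) (x₀ the left endpoint), so the inequality holds for all u iff (1−α)(π/L)² ≥ α − c, i.e. α ≤ ((π/L)² + c)/((π/L)² + 1) = (1 + c(L/π)²)/(1 + (L/π)²). With (π/L)² = 9*π^2 and c = 2/3, the largest admissible constant is α = ((π/L)² + c)/((π/L)² + 1).
Simplifying, α = (2 + 27*π^2)/(3*(1 + 9*π^2)).


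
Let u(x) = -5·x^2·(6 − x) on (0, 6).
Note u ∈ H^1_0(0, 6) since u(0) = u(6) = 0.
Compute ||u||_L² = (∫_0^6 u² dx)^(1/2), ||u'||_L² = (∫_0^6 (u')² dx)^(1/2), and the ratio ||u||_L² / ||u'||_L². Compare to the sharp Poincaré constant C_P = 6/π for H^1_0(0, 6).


||u||_L² / ||u'||_L² = 3*sqrt(14)/7 < C_P = 6/π.

u(x) = -5·x^2·(6 − x), so u'(x) = 15*x*(x - 4).
u(x) = -5·x^2·(6 − x) vanishes at x = 0 and x = 6, so u ∈ H^1_0(0, 6). Differentiate via the product rule and integrate the resulting polynomials term by term.
  ∫_0^6 u² dx = ∫_0^6 (25*x^6 - 300*x^5 + 900*x^4) dx. Term by term:
    ∫_0^6 25*x^6 dx = 6998400/7;  ∫_0^6 -300*x^5 dx = -2332800;  ∫_0^6 900*x^4 dx = 1399680.
  Sum: 6998400/7 − 2332800 + 1399680 = 466560/7.
  ∫_0^6 (u')² dx = ∫_0^6 (225*x^4 - 1800*x^3 + 3600*x^2) dx. Term by term:
    ∫_0^6 225*x^4 dx = 349920;  ∫_0^6 -1800*x^3 dx = -583200;  ∫_0^6 3600*x^2 dx = 259200.
  Sum: 349920 − 583200 + 259200 = 25920.
∫_0^6 u² dx = 466560/7, so ||u||_L² = 216*sqrt(70)/7.
∫_0^6 (u')² dx = 25920, so ||u'||_L² = 72*sqrt(5).
Ratio ||u||_L² / ||u'||_L² = 3*sqrt(14)/7.
Sharp Poincaré constant on H^1_0(0, 6) is C_P = L/π = 6/π, achieved by sin(π/6·x).
A polynomial bump cannot attain the sharp Poincaré constant (only the first sine eigenfunction does), so the ratio is strictly less than C_P, consistent with ||u||_L² ≤ C_P ||u'||_L².


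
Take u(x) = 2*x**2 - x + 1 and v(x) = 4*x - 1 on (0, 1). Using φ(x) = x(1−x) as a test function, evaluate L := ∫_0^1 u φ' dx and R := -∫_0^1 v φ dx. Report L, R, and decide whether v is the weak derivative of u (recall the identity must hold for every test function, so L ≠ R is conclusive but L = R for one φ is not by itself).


LHS = -1/6, RHS = -1/6. Yes, v = u' weakly.

u(x) = 2*x**2 - x + 1, classical derivative u'(x) = 4*x - 1.
φ(x) = x(1−x), so φ'(x) = 1 - 2*x.
Note φ(0) = φ(1) = 0, so the boundary term u·φ vanishes.
LHS = ∫_0^1 u(x) φ'(x) dx = ∫_0^1 (-4*x^3 + 4*x^2 - 3*x + 1) dx. Term by term:
  ∫_0^1 -4*x^3 dx = -1;  ∫_0^1 4*x^2 dx = 4/3;  ∫_0^1 -3*x dx = -3/2;
  ∫_0^1 1 dx = 1.
Sum: -1 + 4/3 − 3/2 + 1 = -1/6.
So LHS = -1/6.
∫_0^1 v(x) φ(x) dx = ∫_0^1 (-4*x^3 + 5*x^2 - x) dx. Term by term:
  ∫_0^1 -4*x^3 dx = -1;  ∫_0^1 5*x^2 dx = 5/3;  ∫_0^1 -x dx = -1/2.
Sum: -1 + 5/3 − 1/2 = 1/6.
So RHS = -∫_0^1 v(x) φ(x) dx = -1/6.
LHS = RHS, so the identity holds for this test φ.
Moreover u is smooth here and v(x) = u'(x) = 4*x - 1 pointwise, so the identity holds for every test function. Hence v is the weak derivative of u.


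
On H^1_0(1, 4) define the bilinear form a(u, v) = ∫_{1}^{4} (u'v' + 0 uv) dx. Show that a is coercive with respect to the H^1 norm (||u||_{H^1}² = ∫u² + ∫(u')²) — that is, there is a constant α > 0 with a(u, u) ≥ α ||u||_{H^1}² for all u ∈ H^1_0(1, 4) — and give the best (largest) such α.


α = π^2/(9 + π^2)

Coercivity of a(·,·) on H^1_0(1, 4) means a(u, u) ≥ α ||u||_{H^1}² for every u ∈ H^1_0.
The interval has length L = 3, and Poincaré/coercivity depend only on L. Here a(u, u) = ∫(u')² + (0)·∫u².
Here c = 0, so a(u,u) = ∫(u')² alone. The condition a(u,u) ≥ α||u||_{H^1}² reads (1−α)∫(u')² ≥ (α−c)∫u². Any admissible α is ≤ 1 (rapidly oscillating u have ∫u²/∫(u')² → 0), and α = 1 would force 0 ≥ (1−c)∫u², impossible since c < 1; so 1−α > 0. By the sharp Poincaré inequality on H^1_0 of an interval of length L, ∫(u')² ≥ (π/L)²∫u² with equality for the first sine mode sin(π(x−x₀)/L) (x₀ the left endpoint), so the inequality holds for all u iff (1−α)(π/L)² ≥ α − c, i.e. α ≤ ((π/L)² + c)/((π/L)² + 1) = (1 + c(L/π)²)/(1 + (L/π)²). (Direct route, valid since c ≤ 0: Poincaré gives c∫u² ≥ c(L/π)²∫(u')², so a(u,u) ≥ (1 + c(L/π)²)∫(u')², while ||u||_{H^1}² ≤ (1 + (L/π)²)∫(u')²; dividing yields the same α.) With (π/L)² = π^2/9 and c = 0, the largest admissible constant is α = ((π/L)² + c)/((π/L)² + 1).
Simplifying, α = π^2/(9 + π^2).


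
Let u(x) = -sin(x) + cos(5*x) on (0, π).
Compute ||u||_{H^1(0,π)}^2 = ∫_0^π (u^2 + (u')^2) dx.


||u||_{H^1(0,π)}^2 = 14*π

u'(x) = -5*sin(5*x) - cos(x).
Expand u² and (u')² and integrate term by term on (0, π), using: for integers n ≥ 1, ∫_0^π sin²(nx) dx = ∫_0^π cos²(nx) dx = π/2; for n ≠ n', ∫_0^π sin(nx)sin(n'x) dx = ∫_0^π cos(nx)cos(n'x) dx = 0; and by product-to-sum, ∫_0^π sin(nx)cos(n'x) dx = ½∫_0^π [sin((n+n')x) + sin((n−n')x)] dx, which is 0 when n+n' is even and 2n/(n²−n'²) when n+n' is odd (it need not vanish on (0, π)).
  u² squared terms: (-1)²·∫sin(x)² dx = 1·π/2 = π/2;  (1)²·∫cos(5x)² dx = 1·π/2 = π/2.
  u² cross terms: 2·(-1)·(1)·∫sin(x)·cos(5x) dx = -2·(0) = 0.
  So ∫_0^π u² dx = π/2 + π/2 + 0 = π.
  (u')² squared terms: (-1)²·∫cos(x)² dx = 1·π/2 = π/2;  (-5)²·∫sin(5x)² dx = 25·π/2 = 25*π/2.
  (u')² cross terms: 2·(-1)·(-5)·∫cos(x)·sin(5x) dx = 10·(0) = 0.
  So ∫_0^π (u')² dx = π/2 + 25*π/2 + 0 = 13*π.
||u||_{H^1}^2 = (π) + (13*π) = 14*π.


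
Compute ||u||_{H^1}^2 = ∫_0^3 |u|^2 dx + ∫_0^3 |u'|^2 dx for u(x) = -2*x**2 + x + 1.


||u||_{H^1}^2 = 1047/5

The H^1 norm (squared) on an interval (0, L) is
  ||u||_{H^1}^2 = ∫_0^L u(x)^2 dx + ∫_0^L u'(x)^2 dx.
Compute u'(x) = 1 - 4*x.
Then u(x)^2 = 4*x**4 - 4*x**3 - 3*x**2 + 2*x + 1 and u'(x)^2 = 16*x**2 - 8*x + 1.
Integrate each monomial from 0 to 3 using ∫_0^3 c·x^n dx = c·3^(n+1)/(n+1):
  ∫_0^3 u(x)^2 dx = ∫_0^3 (4*x^4 - 4*x^3 - 3*x^2 + 2*x + 1) dx. Term by term:
    ∫_0^3 4*x^4 dx = 972/5;  ∫_0^3 -4*x^3 dx = -81;  ∫_0^3 -3*x^2 dx = -27;
    ∫_0^3 2*x dx = 9;  ∫_0^3 1 dx = 3.
  Sum: 972/5 − 81 − 27 + 9 + 3 = 492/5.
  ∫_0^3 u'(x)^2 dx = ∫_0^3 (16*x^2 - 8*x + 1) dx. Term by term:
    ∫_0^3 16*x^2 dx = 144;  ∫_0^3 -8*x dx = -36;  ∫_0^3 1 dx = 3.
  Sum: 144 − 36 + 3 = 111.
Adding: ||u||_{H^1}^2 = 492/5 + 111 = 1047/5.


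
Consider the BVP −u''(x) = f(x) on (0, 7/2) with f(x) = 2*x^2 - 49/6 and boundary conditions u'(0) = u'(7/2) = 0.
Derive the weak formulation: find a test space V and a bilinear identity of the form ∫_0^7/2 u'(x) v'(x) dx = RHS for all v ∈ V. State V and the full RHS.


V = H^1(0, 7/2) (no boundary constraint on v; u is determined up to an additive constant); weak form: ∫_0^7/2 u'v' dx = ∫_0^7/2 (2*x^2 - 49/6) v dx for all v ∈ V.

Multiply both sides by a test function v and integrate from 0 to 7/2:
  ∫_0^7/2 −u''(x) v(x) dx = ∫_0^7/2 f(x) v(x) dx.
Integrate the LHS by parts once:
  ∫_0^7/2 −u'' v dx = −[u'(x) v(x)]_0^7/2 + ∫_0^7/2 u'(x) v'(x) dx.
Thus ∫_0^7/2 u'(x) v'(x) dx = ∫_0^7/2 f(x) v(x) dx + [u'(x) v(x)]_0^7/2.
Choose V so that boundary terms are either known or forced to vanish.
u has homogeneous Neumann: u'(0) = u'(7/2) = 0. So [u' v]_0^7/2 = 0·v(7/2) − 0·v(0) = 0 for any v; take V = H^1(0, 7/2).
Weak formulation: find u (satisfying any essential BC) such that ∫_0^7/2 u'(x) v'(x) dx = ∫_0^7/2 f v dx for all v ∈ V (homogeneous Neumann, so boundary terms vanish).
Substituting f(x) = 2*x^2 - 49/6, the right-hand side is ∫_0^7/2 (2*x^2 - 49/6) v dx.
Compatibility check (pure Neumann): taking v ≡ 1 ∈ V gives 0 = ∫_0^7/2 f dx + (0) − (0), i.e. ∫_0^7/2 f dx must equal u'(0) − u'(7/2) = 0. Indeed ∫_0^7/2 (2*x^2 - 49/6) dx = 0, so the data are compatible. The solution is then unique only up to an additive constant (fix it e.g. by requiring ∫_0^7/2 u dx = 0).


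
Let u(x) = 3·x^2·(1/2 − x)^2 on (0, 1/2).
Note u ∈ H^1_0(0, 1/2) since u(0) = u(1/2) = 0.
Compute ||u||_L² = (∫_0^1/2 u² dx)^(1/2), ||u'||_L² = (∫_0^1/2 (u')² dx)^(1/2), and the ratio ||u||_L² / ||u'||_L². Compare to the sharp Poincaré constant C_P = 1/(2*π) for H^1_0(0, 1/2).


||u||_L² / ||u'||_L² = sqrt(3)/12 < C_P = 1/(2*π).

u(x) = 3·x^2·(1/2 − x)^2, so u'(x) = 3*x*(2*x - 1)*(4*x - 1)/2.
u(x) = 3·x^2·(1/2 − x)^2 vanishes at x = 0 and x = 1/2, so u ∈ H^1_0(0, 1/2). Differentiate via the product rule and integrate the resulting polynomials term by term.
  ∫_0^1/2 u² dx = ∫_0^1/2 (9*x^8 - 18*x^7 + 27*x^6/2 - 9*x^5/2 + 9*x^4/16) dx. Term by term:
    ∫_0^1/2 9*x^8 dx = 1/512;  ∫_0^1/2 -18*x^7 dx = -9/1024;  ∫_0^1/2 27*x^6/2 dx = 27/1792;
    ∫_0^1/2 -9*x^5/2 dx = -3/256;  ∫_0^1/2 9*x^4/16 dx = 9/2560.
  Sum: 1/512 − 9/1024 + 27/1792 − 3/256 + 9/2560 = 1/35840.
  ∫_0^1/2 (u')² dx = ∫_0^1/2 (144*x^6 - 216*x^5 + 117*x^4 - 27*x^3 + 9*x^2/4) dx. Term by term:
    ∫_0^1/2 144*x^6 dx = 9/56;  ∫_0^1/2 -216*x^5 dx = -9/16;  ∫_0^1/2 117*x^4 dx = 117/160;
    ∫_0^1/2 -27*x^3 dx = -27/64;  ∫_0^1/2 9*x^2/4 dx = 3/32.
  Sum: 9/56 − 9/16 + 117/160 − 27/64 + 3/32 = 3/2240.
∫_0^1/2 u² dx = 1/35840, so ||u||_L² = sqrt(35)/1120.
∫_0^1/2 (u')² dx = 3/2240, so ||u'||_L² = sqrt(105)/280.
Ratio ||u||_L² / ||u'||_L² = sqrt(3)/12.
Sharp Poincaré constant on H^1_0(0, 1/2) is C_P = L/π = 1/(2*π), achieved by sin(2*π·x).
A polynomial bump cannot attain the sharp Poincaré constant (only the first sine eigenfunction does), so the ratio is strictly less than C_P, consistent with ||u||_L² ≤ C_P ||u'||_L².


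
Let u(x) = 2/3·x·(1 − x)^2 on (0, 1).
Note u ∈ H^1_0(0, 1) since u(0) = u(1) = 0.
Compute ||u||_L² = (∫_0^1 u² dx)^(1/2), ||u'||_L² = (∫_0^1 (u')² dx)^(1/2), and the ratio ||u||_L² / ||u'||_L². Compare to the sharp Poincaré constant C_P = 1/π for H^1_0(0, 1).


||u||_L² / ||u'||_L² = sqrt(14)/14 < C_P = 1/π.

u(x) = 2/3·x·(1 − x)^2, so u'(x) = 2*x^2 - 8*x/3 + 2/3.
u(x) = 2/3·x·(1 − x)^2 vanishes at x = 0 and x = 1, so u ∈ H^1_0(0, 1). Differentiate via the product rule and integrate the resulting polynomials term by term.
  ∫_0^1 u² dx = ∫_0^1 (4*x^6/9 - 16*x^5/9 + 8*x^4/3 - 16*x^3/9 + 4*x^2/9) dx. Term by term:
    ∫_0^1 4*x^6/9 dx = 4/63;  ∫_0^1 -16*x^5/9 dx = -8/27;  ∫_0^1 8*x^4/3 dx = 8/15;
    ∫_0^1 -16*x^3/9 dx = -4/9;  ∫_0^1 4*x^2/9 dx = 4/27.
  Sum: 4/63 − 8/27 + 8/15 − 4/9 + 4/27 = 4/945.
  ∫_0^1 (u')² dx = ∫_0^1 (4*x^4 - 32*x^3/3 + 88*x^2/9 - 32*x/9 + 4/9) dx. Term by term:
    ∫_0^1 4*x^4 dx = 4/5;  ∫_0^1 -32*x^3/3 dx = -8/3;  ∫_0^1 88*x^2/9 dx = 88/27;
    ∫_0^1 -32*x/9 dx = -16/9;  ∫_0^1 4/9 dx = 4/9.
  Sum: 4/5 − 8/3 + 88/27 − 16/9 + 4/9 = 8/135.
∫_0^1 u² dx = 4/945, so ||u||_L² = 2*sqrt(105)/315.
∫_0^1 (u')² dx = 8/135, so ||u'||_L² = 2*sqrt(30)/45.
Ratio ||u||_L² / ||u'||_L² = sqrt(14)/14.
Sharp Poincaré constant on H^1_0(0, 1) is C_P = L/π = 1/π, achieved by sin(π·x).
A polynomial bump cannot attain the sharp Poincaré constant (only the first sine eigenfunction does), so the ratio is strictly less than C_P, consistent with ||u||_L² ≤ C_P ||u'||_L².


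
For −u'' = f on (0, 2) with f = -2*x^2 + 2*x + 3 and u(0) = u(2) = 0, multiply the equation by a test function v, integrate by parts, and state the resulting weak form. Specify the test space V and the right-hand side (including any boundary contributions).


V = H^1_0(0, 2) (so v(0) = v(2) = 0); weak form: ∫_0^2 u'v' dx = ∫_0^2 (-2*x^2 + 2*x + 3) v dx for all v ∈ V.

Multiply both sides by a test function v and integrate from 0 to 2:
  ∫_0^2 −u''(x) v(x) dx = ∫_0^2 f(x) v(x) dx.
Integrate the LHS by parts once:
  ∫_0^2 −u'' v dx = −[u'(x) v(x)]_0^2 + ∫_0^2 u'(x) v'(x) dx.
Thus ∫_0^2 u'(x) v'(x) dx = ∫_0^2 f(x) v(x) dx + [u'(x) v(x)]_0^2.
Choose V so that boundary terms are either known or forced to vanish.
u is Dirichlet: u(0) = u(2) = 0. Let V = H^1_0(0, 2); then v(0) = v(2) = 0, and [u' v]_0^2 = 0.
Weak formulation: find u (satisfying any essential BC) such that ∫_0^2 u'(x) v'(x) dx = ∫_0^2 f v dx for all v ∈ V.
Substituting f(x) = -2*x^2 + 2*x + 3, the right-hand side is ∫_0^2 (-2*x^2 + 2*x + 3) v dx.


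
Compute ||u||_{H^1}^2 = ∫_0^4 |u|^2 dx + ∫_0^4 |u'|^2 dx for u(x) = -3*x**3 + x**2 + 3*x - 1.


||u||_{H^1}^2 = 2909656/105

The H^1 norm (squared) on an interval (0, L) is
  ||u||_{H^1}^2 = ∫_0^L u(x)^2 dx + ∫_0^L u'(x)^2 dx.
Compute u'(x) = -9*x**2 + 2*x + 3.
Then u(x)^2 = 9*x**6 - 6*x**5 - 17*x**4 + 12*x**3 + 7*x**2 - 6*x + 1 and u'(x)^2 = 81*x**4 - 36*x**3 - 50*x**2 + 12*x + 9.
Integrate each monomial from 0 to 4 using ∫_0^4 c·x^n dx = c·4^(n+1)/(n+1):
  ∫_0^4 u(x)^2 dx = ∫_0^4 (9*x^6 - 6*x^5 - 17*x^4 + 12*x^3 + 7*x^2 - 6*x + 1) dx. Term by term:
    ∫_0^4 9*x^6 dx = 147456/7;  ∫_0^4 -6*x^5 dx = -4096;  ∫_0^4 -17*x^4 dx = -17408/5;
    ∫_0^4 12*x^3 dx = 768;  ∫_0^4 7*x^2 dx = 448/3;  ∫_0^4 -6*x dx = -48;
    ∫_0^4 1 dx = 4.
  Sum: 147456/7 − 4096 − 17408/5 + 768 + 448/3 − 48 + 4 = 1507892/105.
  ∫_0^4 u'(x)^2 dx = ∫_0^4 (81*x^4 - 36*x^3 - 50*x^2 + 12*x + 9) dx. Term by term:
    ∫_0^4 81*x^4 dx = 82944/5;  ∫_0^4 -36*x^3 dx = -2304;  ∫_0^4 -50*x^2 dx = -3200/3;
    ∫_0^4 12*x dx = 96;  ∫_0^4 9 dx = 36.
  Sum: 82944/5 − 2304 − 3200/3 + 96 + 36 = 200252/15.
Adding: ||u||_{H^1}^2 = 1507892/105 + 200252/15 = 2909656/105.


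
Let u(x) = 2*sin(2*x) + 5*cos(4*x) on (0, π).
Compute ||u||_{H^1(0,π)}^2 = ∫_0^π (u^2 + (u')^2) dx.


||u||_{H^1(0,π)}^2 = 445*π/2

u'(x) = -20*sin(4*x) + 4*cos(2*x).
Expand u² and (u')² and integrate term by term on (0, π), using: for integers n ≥ 1, ∫_0^π sin²(nx) dx = ∫_0^π cos²(nx) dx = π/2; for n ≠ n', ∫_0^π sin(nx)sin(n'x) dx = ∫_0^π cos(nx)cos(n'x) dx = 0; and by product-to-sum, ∫_0^π sin(nx)cos(n'x) dx = ½∫_0^π [sin((n+n')x) + sin((n−n')x)] dx, which is 0 when n+n' is even and 2n/(n²−n'²) when n+n' is odd (it need not vanish on (0, π)).
  u² squared terms: (2)²·∫sin(2x)² dx = 4·π/2 = 2*π;  (5)²·∫cos(4x)² dx = 25·π/2 = 25*π/2.
  u² cross terms: 2·(2)·(5)·∫sin(2x)·cos(4x) dx = 20·(0) = 0.
  So ∫_0^π u² dx = 2*π + 25*π/2 + 0 = 29*π/2.
  (u')² squared terms: (-20)²·∫sin(4x)² dx = 400·π/2 = 200*π;  (4)²·∫cos(2x)² dx = 16·π/2 = 8*π.
  (u')² cross terms: 2·(-20)·(4)·∫sin(4x)·cos(2x) dx = -160·(0) = 0.
  So ∫_0^π (u')² dx = 200*π + 8*π + 0 = 208*π.
||u||_{H^1}^2 = (29*π/2) + (208*π) = 445*π/2.


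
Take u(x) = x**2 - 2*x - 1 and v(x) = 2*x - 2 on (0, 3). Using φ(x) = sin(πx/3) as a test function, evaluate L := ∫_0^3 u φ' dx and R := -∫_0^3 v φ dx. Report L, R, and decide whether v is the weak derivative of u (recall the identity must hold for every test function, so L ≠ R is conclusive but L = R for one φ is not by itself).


LHS = -6/π, RHS = -6/π. Yes, v = u' weakly.

u(x) = x**2 - 2*x - 1, classical derivative u'(x) = 2*x - 2.
φ(x) = sin(πx/3), so φ'(x) = π*cos(π*x/3)/3.
Note φ(0) = φ(3) = 0, so the boundary term u·φ vanishes.
LHS = ∫_0^3 u(x) φ'(x) dx = ∫_0^3 (π*x^2*cos(π*x/3)/3 - 2*π*x*cos(π*x/3)/3 - π*cos(π*x/3)/3) dx. Term by term:
  ∫_0^3 -π*cos(π*x/3)/3 dx = 0;  ∫_0^3 -2*π*x*cos(π*x/3)/3 dx = 12/π;  ∫_0^3 π*x^2*cos(π*x/3)/3 dx = -18/π.
Sum: 0 + 12/π − 18/π = -6/π.
So LHS = -6/π.
∫_0^3 v(x) φ(x) dx = ∫_0^3 (2*x*sin(π*x/3) - 2*sin(π*x/3)) dx. Term by term:
  ∫_0^3 -2*sin(π*x/3) dx = -12/π;  ∫_0^3 2*x*sin(π*x/3) dx = 18/π.
Sum: -12/π + 18/π = 6/π.
So RHS = -∫_0^3 v(x) φ(x) dx = -6/π.
LHS = RHS, so the identity holds for this test φ.
Moreover u is smooth here and v(x) = u'(x) = 2*x - 2 pointwise, so the identity holds for every test function. Hence v is the weak derivative of u.


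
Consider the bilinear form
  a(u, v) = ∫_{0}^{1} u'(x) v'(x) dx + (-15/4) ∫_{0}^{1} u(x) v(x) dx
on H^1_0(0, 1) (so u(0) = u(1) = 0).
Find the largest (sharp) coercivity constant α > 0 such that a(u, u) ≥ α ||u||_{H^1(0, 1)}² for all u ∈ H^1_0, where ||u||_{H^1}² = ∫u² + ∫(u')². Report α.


α = (-15/4 + π^2)/(1 + π^2)

Coercivity of a(·,·) on H^1_0(0, 1) means a(u, u) ≥ α ||u||_{H^1}² for every u ∈ H^1_0.
The interval has length L = 1, and Poincaré/coercivity depend only on L. Here a(u, u) = ∫(u')² + (-15/4)·∫u².
Here c = -15/4 < 0 with |c| < (π/L)² = π^2, so coercivity still holds. The condition a(u,u) ≥ α||u||_{H^1}² reads (1−α)∫(u')² ≥ (α−c)∫u². Any admissible α is ≤ 1 (rapidly oscillating u have ∫u²/∫(u')² → 0), and α = 1 would force 0 ≥ (1−c)∫u², impossible since c < 1; so 1−α > 0. By the sharp Poincaré inequality on H^1_0 of an interval of length L, ∫(u')² ≥ (π/L)²∫u² with equality for the first sine mode sin(π(x−x₀)/L) (x₀ the left endpoint), so the inequality holds for all u iff (1−α)(π/L)² ≥ α − c, i.e. α ≤ ((π/L)² + c)/((π/L)² + 1) = (1 + c(L/π)²)/(1 + (L/π)²). (Direct route, valid since c ≤ 0: Poincaré gives c∫u² ≥ c(L/π)²∫(u')², so a(u,u) ≥ (1 + c(L/π)²)∫(u')², while ||u||_{H^1}² ≤ (1 + (L/π)²)∫(u')²; dividing yields the same α.) With (π/L)² = π^2 and c = -15/4, the largest admissible constant is α = ((π/L)² + c)/((π/L)² + 1).
Simplifying, α = (-15/4 + π^2)/(1 + π^2).


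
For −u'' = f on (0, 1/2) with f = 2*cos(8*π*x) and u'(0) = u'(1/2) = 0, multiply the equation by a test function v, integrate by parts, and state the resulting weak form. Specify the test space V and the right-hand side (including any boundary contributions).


V = H^1(0, 1/2) (no boundary constraint on v; u is determined up to an additive constant); weak form: ∫_0^1/2 u'v' dx = ∫_0^1/2 (2*cos(8*π*x)) v dx for all v ∈ V.

Multiply both sides by a test function v and integrate from 0 to 1/2:
  ∫_0^1/2 −u''(x) v(x) dx = ∫_0^1/2 f(x) v(x) dx.
Integrate the LHS by parts once:
  ∫_0^1/2 −u'' v dx = −[u'(x) v(x)]_0^1/2 + ∫_0^1/2 u'(x) v'(x) dx.
Thus ∫_0^1/2 u'(x) v'(x) dx = ∫_0^1/2 f(x) v(x) dx + [u'(x) v(x)]_0^1/2.
Choose V so that boundary terms are either known or forced to vanish.
u has homogeneous Neumann: u'(0) = u'(1/2) = 0. So [u' v]_0^1/2 = 0·v(1/2) − 0·v(0) = 0 for any v; take V = H^1(0, 1/2).
Weak formulation: find u (satisfying any essential BC) such that ∫_0^1/2 u'(x) v'(x) dx = ∫_0^1/2 f v dx for all v ∈ V (homogeneous Neumann, so boundary terms vanish).
Substituting f(x) = 2*cos(8*π*x), the right-hand side is ∫_0^1/2 (2*cos(8*π*x)) v dx.
Compatibility check (pure Neumann): taking v ≡ 1 ∈ V gives 0 = ∫_0^1/2 f dx + (0) − (0), i.e. ∫_0^1/2 f dx must equal u'(0) − u'(1/2) = 0. Indeed ∫_0^1/2 (2*cos(8*π*x)) dx = 0, so the data are compatible. The solution is then unique only up to an additive constant (fix it e.g. by requiring ∫_0^1/2 u dx = 0).


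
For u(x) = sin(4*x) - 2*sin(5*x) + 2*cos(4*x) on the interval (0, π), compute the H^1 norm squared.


||u||_{H^1(0,π)}^2 = -1360/9 + 189*π/2

u'(x) = -8*sin(4*x) + 4*cos(4*x) - 10*cos(5*x).
Expand u² and (u')² and integrate term by term on (0, π), using: for integers n ≥ 1, ∫_0^π sin²(nx) dx = ∫_0^π cos²(nx) dx = π/2; for n ≠ n', ∫_0^π sin(nx)sin(n'x) dx = ∫_0^π cos(nx)cos(n'x) dx = 0; and by product-to-sum, ∫_0^π sin(nx)cos(n'x) dx = ½∫_0^π [sin((n+n')x) + sin((n−n')x)] dx, which is 0 when n+n' is even and 2n/(n²−n'²) when n+n' is odd (it need not vanish on (0, π)).
  u² squared terms: (-2)²·∫sin(5x)² dx = 4·π/2 = 2*π;  (2)²·∫cos(4x)² dx = 4·π/2 = 2*π;  (1)²·∫sin(4x)² dx = 1·π/2 = π/2.
  u² cross terms: 2·(-2)·(2)·∫sin(5x)·cos(4x) dx = -8·(10/9) = -80/9;  2·(-2)·(1)·∫sin(5x)·sin(4x) dx = -4·(0) = 0;  2·(2)·(1)·∫cos(4x)·sin(4x) dx = 4·(0) = 0.
  So ∫_0^π u² dx = 2*π + 2*π + π/2 − 80/9 + 0 + 0 = -80/9 + 9*π/2.
  (u')² squared terms: (-10)²·∫cos(5x)² dx = 100·π/2 = 50*π;  (-8)²·∫sin(4x)² dx = 64·π/2 = 32*π;  (4)²·∫cos(4x)² dx = 16·π/2 = 8*π.
  (u')² cross terms: 2·(-10)·(-8)·∫cos(5x)·sin(4x) dx = 160·(-8/9) = -1280/9;  2·(-10)·(4)·∫cos(5x)·cos(4x) dx = -80·(0) = 0;  2·(-8)·(4)·∫sin(4x)·cos(4x) dx = -64·(0) = 0.
  So ∫_0^π (u')² dx = 50*π + 32*π + 8*π − 1280/9 + 0 + 0 = -1280/9 + 90*π.
||u||_{H^1}^2 = (-80/9 + 9*π/2) + (-1280/9 + 90*π) = -1360/9 + 189*π/2.


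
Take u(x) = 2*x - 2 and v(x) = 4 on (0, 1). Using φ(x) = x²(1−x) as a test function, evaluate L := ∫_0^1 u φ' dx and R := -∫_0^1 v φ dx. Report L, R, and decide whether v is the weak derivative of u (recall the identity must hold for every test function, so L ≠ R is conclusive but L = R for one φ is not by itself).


LHS = -1/6, RHS = -1/3. No, v is not the weak derivative of u.

u(x) = 2*x - 2, classical derivative u'(x) = 2.
φ(x) = x²(1−x), so φ'(x) = x*(2 - 3*x).
Note φ(0) = φ(1) = 0, so the boundary term u·φ vanishes.
LHS = ∫_0^1 u(x) φ'(x) dx = ∫_0^1 (-6*x^3 + 10*x^2 - 4*x) dx. Term by term:
  ∫_0^1 -6*x^3 dx = -3/2;  ∫_0^1 10*x^2 dx = 10/3;  ∫_0^1 -4*x dx = -2.
Sum: -3/2 + 10/3 − 2 = -1/6.
So LHS = -1/6.
∫_0^1 v(x) φ(x) dx = ∫_0^1 (-4*x^3 + 4*x^2) dx. Term by term:
  ∫_0^1 -4*x^3 dx = -1;  ∫_0^1 4*x^2 dx = 4/3.
Sum: -1 + 4/3 = 1/3.
So RHS = -∫_0^1 v(x) φ(x) dx = -1/3.
LHS − RHS = 1/6 ≠ 0, so the identity fails.
(For a valid weak derivative the identity must hold for EVERY test function, in particular this one. The failure shows v is NOT the weak derivative of u.)
Correct weak derivative would be u'(x) = 2.


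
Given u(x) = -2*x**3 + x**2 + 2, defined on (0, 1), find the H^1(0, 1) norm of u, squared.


||u||_{H^1}^2 = 209/35

The H^1 norm (squared) on an interval (0, L) is
  ||u||_{H^1}^2 = ∫_0^L u(x)^2 dx + ∫_0^L u'(x)^2 dx.
Compute u'(x) = -6*x**2 + 2*x.
Then u(x)^2 = 4*x**6 - 4*x**5 + x**4 - 8*x**3 + 4*x**2 + 4 and u'(x)^2 = 36*x**4 - 24*x**3 + 4*x**2.
Integrate each monomial from 0 to 1 using ∫_0^1 c·x^n dx = c·1^(n+1)/(n+1):
  ∫_0^1 u(x)^2 dx = ∫_0^1 (4*x^6 - 4*x^5 + x^4 - 8*x^3 + 4*x^2 + 4) dx. Term by term:
    ∫_0^1 4*x^6 dx = 4/7;  ∫_0^1 -4*x^5 dx = -2/3;  ∫_0^1 x^4 dx = 1/5;
    ∫_0^1 -8*x^3 dx = -2;  ∫_0^1 4*x^2 dx = 4/3;  ∫_0^1 4 dx = 4.
  Sum: 4/7 − 2/3 + 1/5 − 2 + 4/3 + 4 = 361/105.
  ∫_0^1 u'(x)^2 dx = ∫_0^1 (36*x^4 - 24*x^3 + 4*x^2) dx. Term by term:
    ∫_0^1 36*x^4 dx = 36/5;  ∫_0^1 -24*x^3 dx = -6;  ∫_0^1 4*x^2 dx = 4/3.
  Sum: 36/5 − 6 + 4/3 = 38/15.
Adding: ||u||_{H^1}^2 = 361/105 + 38/15 = 209/35.


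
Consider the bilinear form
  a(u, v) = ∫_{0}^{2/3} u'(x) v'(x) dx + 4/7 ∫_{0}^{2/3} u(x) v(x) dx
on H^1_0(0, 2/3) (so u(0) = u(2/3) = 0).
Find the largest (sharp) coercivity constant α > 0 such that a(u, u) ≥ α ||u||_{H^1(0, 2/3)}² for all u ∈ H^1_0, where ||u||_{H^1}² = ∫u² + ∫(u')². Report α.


α = (16 + 63*π^2)/(7*(4 + 9*π^2))

Coercivity of a(·,·) on H^1_0(0, 2/3) means a(u, u) ≥ α ||u||_{H^1}² for every u ∈ H^1_0.
The interval has length L = 2/3, and Poincaré/coercivity depend only on L. Here a(u, u) = ∫(u')² + (4/7)·∫u².
Here 0 < c = 4/7 < 1. The condition a(u,u) ≥ α||u||_{H^1}² reads (1−α)∫(u')² ≥ (α−c)∫u². Any admissible α is ≤ 1 (rapidly oscillating u have ∫u²/∫(u')² → 0), and α = 1 would force 0 ≥ (1−c)∫u², impossible since c < 1; so 1−α > 0. By the sharp Poincaré inequality on H^1_0 of an interval of length L, ∫(u')² ≥ (π/L)²∫u² with equality for the first sine mode sin(π(x−x₀)/L) (x₀ the left endpoint), so the inequality holds for all u iff (1−α)(π/L)² ≥ α − c, i.e. α ≤ ((π/L)² + c)/((π/L)² + 1) = (1 + c(L/π)²)/(1 + (L/π)²). With (π/L)² = 9*π^2/4 and c = 4/7, the largest admissible constant is α = ((π/L)² + c)/((π/L)² + 1).
Simplifying, α = (16 + 63*π^2)/(7*(4 + 9*π^2)).


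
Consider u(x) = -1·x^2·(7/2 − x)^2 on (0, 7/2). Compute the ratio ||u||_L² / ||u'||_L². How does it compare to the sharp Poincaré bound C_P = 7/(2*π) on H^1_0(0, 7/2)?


||u||_L² / ||u'||_L² = 7*sqrt(3)/12 < C_P = 7/(2*π).

u(x) = -1·x^2·(7/2 − x)^2, so u'(x) = x*(-8*x^2 + 42*x - 49)/2.
u(x) = -1·x^2·(7/2 − x)^2 vanishes at x = 0 and x = 7/2, so u ∈ H^1_0(0, 7/2). Differentiate via the product rule and integrate the resulting polynomials term by term.
  ∫_0^7/2 u² dx = ∫_0^7/2 (x^8 - 14*x^7 + 147*x^6/2 - 343*x^5/2 + 2401*x^4/16) dx. Term by term:
    ∫_0^7/2 x^8 dx = 40353607/4608;  ∫_0^7/2 -14*x^7 dx = -40353607/1024;  ∫_0^7/2 147*x^6/2 dx = 17294403/256;
    ∫_0^7/2 -343*x^5/2 dx = -40353607/768;  ∫_0^7/2 2401*x^4/16 dx = 40353607/2560.
  Sum: 40353607/4608 − 40353607/1024 + 17294403/256 − 40353607/768 + 40353607/2560 = 5764801/46080.
  ∫_0^7/2 (u')² dx = ∫_0^7/2 (16*x^6 - 168*x^5 + 637*x^4 - 1029*x^3 + 2401*x^2/4) dx. Term by term:
    ∫_0^7/2 16*x^6 dx = 117649/8;  ∫_0^7/2 -168*x^5 dx = -823543/16;  ∫_0^7/2 637*x^4 dx = 10706059/160;
    ∫_0^7/2 -1029*x^3 dx = -2470629/64;  ∫_0^7/2 2401*x^2/4 dx = 823543/96.
  Sum: 117649/8 − 823543/16 + 10706059/160 − 2470629/64 + 823543/96 = 117649/960.
∫_0^7/2 u² dx = 5764801/46080, so ||u||_L² = 2401*sqrt(5)/480.
∫_0^7/2 (u')² dx = 117649/960, so ||u'||_L² = 343*sqrt(15)/120.
Ratio ||u||_L² / ||u'||_L² = 7*sqrt(3)/12.
Sharp Poincaré constant on H^1_0(0, 7/2) is C_P = L/π = 7/(2*π), achieved by sin(2*π/7·x).
A polynomial bump cannot attain the sharp Poincaré constant (only the first sine eigenfunction does), so the ratio is strictly less than C_P, consistent with ||u||_L² ≤ C_P ||u'||_L².


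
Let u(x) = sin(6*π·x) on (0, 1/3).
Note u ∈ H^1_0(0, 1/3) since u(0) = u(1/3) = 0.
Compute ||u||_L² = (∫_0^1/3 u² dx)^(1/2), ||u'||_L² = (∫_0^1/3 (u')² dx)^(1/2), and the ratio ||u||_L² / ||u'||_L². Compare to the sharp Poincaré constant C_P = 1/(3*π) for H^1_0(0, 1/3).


||u||_L² / ||u'||_L² = 1/(6*π) < C_P = 1/(3*π).

u(x) = sin(6*π·x), so u'(x) = 6*π*cos(6*π*x).
Writing u(x) = A·sin(kπx/L) with A = 1 and k = 2, use ∫_0^L sin²(kπx/L) dx = L/2 and ∫_0^L cos²(kπx/L) dx = L/2.
u² = 1·sin²(6*π·x) and (u')² = 36*π^2·cos²(6*π·x), and each of sin², cos² integrates to L/2 = 1/6 over (0, 1/3).
∫_0^1/3 u² dx = 1/6, so ||u||_L² = sqrt(6)/6.
∫_0^1/3 (u')² dx = 6*π^2, so ||u'||_L² = sqrt(6)*π.
Ratio ||u||_L² / ||u'||_L² = 1/(6*π).
Sharp Poincaré constant on H^1_0(0, 1/3) is C_P = L/π = 1/(3*π), achieved by sin(3*π·x).
This is the k = 2 harmonic; the ratio L/(kπ) is strictly less than C_P = L/π, consistent with the sharp inequality ||u||_L² ≤ C_P ||u'||_L².


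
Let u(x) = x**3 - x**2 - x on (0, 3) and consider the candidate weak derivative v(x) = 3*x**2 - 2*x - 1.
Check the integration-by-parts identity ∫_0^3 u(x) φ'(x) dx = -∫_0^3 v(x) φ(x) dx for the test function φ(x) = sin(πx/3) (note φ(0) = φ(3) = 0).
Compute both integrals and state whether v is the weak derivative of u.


LHS = -57/π + 324/π^3, RHS = -57/π + 324/π^3. Yes, v = u' weakly.

u(x) = x**3 - x**2 - x, classical derivative u'(x) = 3*x**2 - 2*x - 1.
φ(x) = sin(πx/3), so φ'(x) = π*cos(π*x/3)/3.
Note φ(0) = φ(3) = 0, so the boundary term u·φ vanishes.
LHS = ∫_0^3 u(x) φ'(x) dx = ∫_0^3 (π*x^3*cos(π*x/3)/3 - π*x^2*cos(π*x/3)/3 - π*x*cos(π*x/3)/3) dx. Term by term:
  ∫_0^3 -π*x*cos(π*x/3)/3 dx = 6/π;  ∫_0^3 -π*x^2*cos(π*x/3)/3 dx = 18/π;  ∫_0^3 π*x^3*cos(π*x/3)/3 dx = -81/π + 324/π^3.
Sum: 6/π + 18/π + -81/π + 324/π^3 = -57/π + 324/π^3.
So LHS = -57/π + 324/π^3.
∫_0^3 v(x) φ(x) dx = ∫_0^3 (3*x^2*sin(π*x/3) - 2*x*sin(π*x/3) - sin(π*x/3)) dx. Term by term:
  ∫_0^3 -sin(π*x/3) dx = -6/π;  ∫_0^3 -2*x*sin(π*x/3) dx = -18/π;  ∫_0^3 3*x^2*sin(π*x/3) dx = -324/π^3 + 81/π.
Sum: -6/π − 18/π + -324/π^3 + 81/π = -324/π^3 + 57/π.
So RHS = -∫_0^3 v(x) φ(x) dx = -57/π + 324/π^3.
LHS = RHS, so the identity holds for this test φ.
Moreover u is smooth here and v(x) = u'(x) = 3*x**2 - 2*x - 1 pointwise, so the identity holds for every test function. Hence v is the weak derivative of u.


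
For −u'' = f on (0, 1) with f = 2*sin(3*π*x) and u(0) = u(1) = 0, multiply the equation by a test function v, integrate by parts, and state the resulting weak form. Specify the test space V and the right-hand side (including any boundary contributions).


V = H^1_0(0, 1) (so v(0) = v(1) = 0); weak form: ∫_0^1 u'v' dx = ∫_0^1 (2*sin(3*π*x)) v dx for all v ∈ V.

Multiply both sides by a test function v and integrate from 0 to 1:
  ∫_0^1 −u''(x) v(x) dx = ∫_0^1 f(x) v(x) dx.
Integrate the LHS by parts once:
  ∫_0^1 −u'' v dx = −[u'(x) v(x)]_0^1 + ∫_0^1 u'(x) v'(x) dx.
Thus ∫_0^1 u'(x) v'(x) dx = ∫_0^1 f(x) v(x) dx + [u'(x) v(x)]_0^1.
Choose V so that boundary terms are either known or forced to vanish.
u is Dirichlet: u(0) = u(1) = 0. Let V = H^1_0(0, 1); then v(0) = v(1) = 0, and [u' v]_0^1 = 0.
Weak formulation: find u (satisfying any essential BC) such that ∫_0^1 u'(x) v'(x) dx = ∫_0^1 f v dx for all v ∈ V.
Substituting f(x) = 2*sin(3*π*x), the right-hand side is ∫_0^1 (2*sin(3*π*x)) v dx.


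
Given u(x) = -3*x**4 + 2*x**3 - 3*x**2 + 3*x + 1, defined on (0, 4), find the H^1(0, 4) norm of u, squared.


||u||_{H^1}^2 = 3253704/7

The H^1 norm (squared) on an interval (0, L) is
  ||u||_{H^1}^2 = ∫_0^L u(x)^2 dx + ∫_0^L u'(x)^2 dx.
Compute u'(x) = -12*x**3 + 6*x**2 - 6*x + 3.
Then u(x)^2 = 9*x**8 - 12*x**7 + 22*x**6 - 30*x**5 + 15*x**4 - 14*x**3 + 3*x**2 + 6*x + 1 and u'(x)^2 = 144*x**6 - 144*x**5 + 180*x**4 - 144*x**3 + 72*x**2 - 36*x + 9.
Integrate each monomial from 0 to 4 using ∫_0^4 c·x^n dx = c·4^(n+1)/(n+1):
  ∫_0^4 u(x)^2 dx = ∫_0^4 (9*x^8 - 12*x^7 + 22*x^6 - 30*x^5 + 15*x^4 - 14*x^3 + 3*x^2 + 6*x + 1) dx. Term by term:
    ∫_0^4 9*x^8 dx = 262144;  ∫_0^4 -12*x^7 dx = -98304;  ∫_0^4 22*x^6 dx = 360448/7;
    ∫_0^4 -30*x^5 dx = -20480;  ∫_0^4 15*x^4 dx = 3072;  ∫_0^4 -14*x^3 dx = -896;
    ∫_0^4 3*x^2 dx = 64;  ∫_0^4 6*x dx = 48;  ∫_0^4 1 dx = 4.
  Sum: 262144 − 98304 + 360448/7 − 20480 + 3072 − 896 + 64 + 48 + 4 = 1380012/7.
  ∫_0^4 u'(x)^2 dx = ∫_0^4 (144*x^6 - 144*x^5 + 180*x^4 - 144*x^3 + 72*x^2 - 36*x + 9) dx. Term by term:
    ∫_0^4 144*x^6 dx = 2359296/7;  ∫_0^4 -144*x^5 dx = -98304;  ∫_0^4 180*x^4 dx = 36864;
    ∫_0^4 -144*x^3 dx = -9216;  ∫_0^4 72*x^2 dx = 1536;  ∫_0^4 -36*x dx = -288;
    ∫_0^4 9 dx = 36.
  Sum: 2359296/7 − 98304 + 36864 − 9216 + 1536 − 288 + 36 = 1873692/7.
Adding: ||u||_{H^1}^2 = 1380012/7 + 1873692/7 = 3253704/7.


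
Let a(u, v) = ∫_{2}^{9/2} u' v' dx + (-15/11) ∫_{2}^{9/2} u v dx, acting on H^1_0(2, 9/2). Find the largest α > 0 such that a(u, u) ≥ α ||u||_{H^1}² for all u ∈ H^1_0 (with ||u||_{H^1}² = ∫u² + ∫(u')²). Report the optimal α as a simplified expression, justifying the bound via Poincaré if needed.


α = (-375 + 44*π^2)/(11*(25 + 4*π^2))

Coercivity of a(·,·) on H^1_0(2, 9/2) means a(u, u) ≥ α ||u||_{H^1}² for every u ∈ H^1_0.
The interval has length L = 5/2, and Poincaré/coercivity depend only on L. Here a(u, u) = ∫(u')² + (-15/11)·∫u².
Here c = -15/11 < 0 with |c| < (π/L)² = 4*π^2/25, so coercivity still holds. The condition a(u,u) ≥ α||u||_{H^1}² reads (1−α)∫(u')² ≥ (α−c)∫u². Any admissible α is ≤ 1 (rapidly oscillating u have ∫u²/∫(u')² → 0), and α = 1 would force 0 ≥ (1−c)∫u², impossible since c < 1; so 1−α > 0. By the sharp Poincaré inequality on H^1_0 of an interval of length L, ∫(u')² ≥ (π/L)²∫u² with equality for the first sine mode sin(π(x−x₀)/L) (x₀ the left endpoint), so the inequality holds for all u iff (1−α)(π/L)² ≥ α − c, i.e. α ≤ ((π/L)² + c)/((π/L)² + 1) = (1 + c(L/π)²)/(1 + (L/π)²). (Direct route, valid since c ≤ 0: Poincaré gives c∫u² ≥ c(L/π)²∫(u')², so a(u,u) ≥ (1 + c(L/π)²)∫(u')², while ||u||_{H^1}² ≤ (1 + (L/π)²)∫(u')²; dividing yields the same α.) With (π/L)² = 4*π^2/25 and c = -15/11, the largest admissible constant is α = ((π/L)² + c)/((π/L)² + 1).
Simplifying, α = (-375 + 44*π^2)/(11*(25 + 4*π^2)).


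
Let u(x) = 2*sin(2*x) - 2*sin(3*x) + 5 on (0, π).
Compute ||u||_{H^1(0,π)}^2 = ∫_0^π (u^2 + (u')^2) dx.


||u||_{H^1(0,π)}^2 = -40/3 + 55*π

u'(x) = 4*cos(2*x) - 6*cos(3*x).
Expand u² and (u')² and integrate term by term on (0, π), using: for integers n ≥ 1, ∫_0^π sin²(nx) dx = ∫_0^π cos²(nx) dx = π/2; for n ≠ n', ∫_0^π sin(nx)sin(n'x) dx = ∫_0^π cos(nx)cos(n'x) dx = 0; and by product-to-sum, ∫_0^π sin(nx)cos(n'x) dx = ½∫_0^π [sin((n+n')x) + sin((n−n')x)] dx, which is 0 when n+n' is even and 2n/(n²−n'²) when n+n' is odd (it need not vanish on (0, π)). For the constant mode: ∫_0^π 1 dx = π, ∫_0^π cos(nx) dx = 0, ∫_0^π sin(nx) dx = (1−(−1)^n)/n.
  u² squared terms: (5)²·∫1 dx = 25·π = 25*π;  (-2)²·∫sin(3x)² dx = 4·π/2 = 2*π;  (2)²·∫sin(2x)² dx = 4·π/2 = 2*π.
  u² cross terms: 2·(5)·(-2)·∫1·sin(3x) dx = -20·(2/3) = -40/3;  2·(5)·(2)·∫1·sin(2x) dx = 20·(0) = 0;  2·(-2)·(2)·∫sin(3x)·sin(2x) dx = -8·(0) = 0.
  So ∫_0^π u² dx = 25*π + 2*π + 2*π − 40/3 + 0 + 0 = -40/3 + 29*π.
  (u')² squared terms: (-6)²·∫cos(3x)² dx = 36·π/2 = 18*π;  (4)²·∫cos(2x)² dx = 16·π/2 = 8*π.
  (u')² cross terms: 2·(-6)·(4)·∫cos(3x)·cos(2x) dx = -48·(0) = 0.
  So ∫_0^π (u')² dx = 18*π + 8*π + 0 = 26*π.
||u||_{H^1}^2 = (-40/3 + 29*π) + (26*π) = -40/3 + 55*π.


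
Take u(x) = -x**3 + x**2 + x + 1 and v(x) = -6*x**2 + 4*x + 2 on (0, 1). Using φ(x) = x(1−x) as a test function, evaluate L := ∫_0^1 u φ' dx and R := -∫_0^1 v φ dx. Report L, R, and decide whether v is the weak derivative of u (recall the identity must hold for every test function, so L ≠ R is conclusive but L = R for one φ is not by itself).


LHS = -11/60, RHS = -11/30. No, v is not the weak derivative of u.

u(x) = -x**3 + x**2 + x + 1, classical derivative u'(x) = -3*x**2 + 2*x + 1.
φ(x) = x(1−x), so φ'(x) = 1 - 2*x.
Note φ(0) = φ(1) = 0, so the boundary term u·φ vanishes.
LHS = ∫_0^1 u(x) φ'(x) dx = ∫_0^1 (2*x^4 - 3*x^3 - x^2 - x + 1) dx. Term by term:
  ∫_0^1 2*x^4 dx = 2/5;  ∫_0^1 -3*x^3 dx = -3/4;  ∫_0^1 -x^2 dx = -1/3;
  ∫_0^1 -x dx = -1/2;  ∫_0^1 1 dx = 1.
Sum: 2/5 − 3/4 − 1/3 − 1/2 + 1 = -11/60.
So LHS = -11/60.
∫_0^1 v(x) φ(x) dx = ∫_0^1 (6*x^4 - 10*x^3 + 2*x^2 + 2*x) dx. Term by term:
  ∫_0^1 6*x^4 dx = 6/5;  ∫_0^1 -10*x^3 dx = -5/2;  ∫_0^1 2*x^2 dx = 2/3;
  ∫_0^1 2*x dx = 1.
Sum: 6/5 − 5/2 + 2/3 + 1 = 11/30.
So RHS = -∫_0^1 v(x) φ(x) dx = -11/30.
LHS − RHS = 11/60 ≠ 0, so the identity fails.
(For a valid weak derivative the identity must hold for EVERY test function, in particular this one. The failure shows v is NOT the weak derivative of u.)
Correct weak derivative would be u'(x) = -3*x**2 + 2*x + 1.


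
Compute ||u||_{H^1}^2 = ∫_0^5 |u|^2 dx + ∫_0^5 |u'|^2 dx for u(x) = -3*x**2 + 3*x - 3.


||u||_{H^1}^2 = 9705/2

The H^1 norm (squared) on an interval (0, L) is
  ||u||_{H^1}^2 = ∫_0^L u(x)^2 dx + ∫_0^L u'(x)^2 dx.
Compute u'(x) = 3 - 6*x.
Then u(x)^2 = 9*x**4 - 18*x**3 + 27*x**2 - 18*x + 9 and u'(x)^2 = 36*x**2 - 36*x + 9.
Integrate each monomial from 0 to 5 using ∫_0^5 c·x^n dx = c·5^(n+1)/(n+1):
  ∫_0^5 u(x)^2 dx = ∫_0^5 (9*x^4 - 18*x^3 + 27*x^2 - 18*x + 9) dx. Term by term:
    ∫_0^5 9*x^4 dx = 5625;  ∫_0^5 -18*x^3 dx = -5625/2;  ∫_0^5 27*x^2 dx = 1125;
    ∫_0^5 -18*x dx = -225;  ∫_0^5 9 dx = 45.
  Sum: 5625 − 5625/2 + 1125 − 225 + 45 = 7515/2.
  ∫_0^5 u'(x)^2 dx = ∫_0^5 (36*x^2 - 36*x + 9) dx. Term by term:
    ∫_0^5 36*x^2 dx = 1500;  ∫_0^5 -36*x dx = -450;  ∫_0^5 9 dx = 45.
  Sum: 1500 − 450 + 45 = 1095.
Adding: ||u||_{H^1}^2 = 7515/2 + 1095 = 9705/2.


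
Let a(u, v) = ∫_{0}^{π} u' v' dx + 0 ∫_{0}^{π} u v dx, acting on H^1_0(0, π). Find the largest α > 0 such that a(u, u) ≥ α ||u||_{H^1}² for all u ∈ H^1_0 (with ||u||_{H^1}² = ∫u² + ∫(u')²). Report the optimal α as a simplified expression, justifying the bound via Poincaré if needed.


α = 1/2

Coercivity of a(·,·) on H^1_0(0, π) means a(u, u) ≥ α ||u||_{H^1}² for every u ∈ H^1_0.
The interval has length L = π, and Poincaré/coercivity depend only on L. Here a(u, u) = ∫(u')² + (0)·∫u².
Here c = 0, so a(u,u) = ∫(u')² alone. The condition a(u,u) ≥ α||u||_{H^1}² reads (1−α)∫(u')² ≥ (α−c)∫u². Any admissible α is ≤ 1 (rapidly oscillating u have ∫u²/∫(u')² → 0), and α = 1 would force 0 ≥ (1−c)∫u², impossible since c < 1; so 1−α > 0. By the sharp Poincaré inequality on H^1_0 of an interval of length L, ∫(u')² ≥ (π/L)²∫u² with equality for the first sine mode sin(π(x−x₀)/L) (x₀ the left endpoint), so the inequality holds for all u iff (1−α)(π/L)² ≥ α − c, i.e. α ≤ ((π/L)² + c)/((π/L)² + 1) = (1 + c(L/π)²)/(1 + (L/π)²). (Direct route, valid since c ≤ 0: Poincaré gives c∫u² ≥ c(L/π)²∫(u')², so a(u,u) ≥ (1 + c(L/π)²)∫(u')², while ||u||_{H^1}² ≤ (1 + (L/π)²)∫(u')²; dividing yields the same α.) With (π/L)² = 1 and c = 0, the largest admissible constant is α = ((π/L)² + c)/((π/L)² + 1).
Simplifying, α = 1/2.


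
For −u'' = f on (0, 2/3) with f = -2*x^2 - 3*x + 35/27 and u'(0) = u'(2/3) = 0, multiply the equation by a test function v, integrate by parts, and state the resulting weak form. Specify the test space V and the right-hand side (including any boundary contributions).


V = H^1(0, 2/3) (no boundary constraint on v; u is determined up to an additive constant); weak form: ∫_0^2/3 u'v' dx = ∫_0^2/3 (-2*x^2 - 3*x + 35/27) v dx for all v ∈ V.

Multiply both sides by a test function v and integrate from 0 to 2/3:
  ∫_0^2/3 −u''(x) v(x) dx = ∫_0^2/3 f(x) v(x) dx.
Integrate the LHS by parts once:
  ∫_0^2/3 −u'' v dx = −[u'(x) v(x)]_0^2/3 + ∫_0^2/3 u'(x) v'(x) dx.
Thus ∫_0^2/3 u'(x) v'(x) dx = ∫_0^2/3 f(x) v(x) dx + [u'(x) v(x)]_0^2/3.
Choose V so that boundary terms are either known or forced to vanish.
u has homogeneous Neumann: u'(0) = u'(2/3) = 0. So [u' v]_0^2/3 = 0·v(2/3) − 0·v(0) = 0 for any v; take V = H^1(0, 2/3).
Weak formulation: find u (satisfying any essential BC) such that ∫_0^2/3 u'(x) v'(x) dx = ∫_0^2/3 f v dx for all v ∈ V (homogeneous Neumann, so boundary terms vanish).
Substituting f(x) = -2*x^2 - 3*x + 35/27, the right-hand side is ∫_0^2/3 (-2*x^2 - 3*x + 35/27) v dx.
Compatibility check (pure Neumann): taking v ≡ 1 ∈ V gives 0 = ∫_0^2/3 f dx + (0) − (0), i.e. ∫_0^2/3 f dx must equal u'(0) − u'(2/3) = 0. Indeed ∫_0^2/3 (-2*x^2 - 3*x + 35/27) dx = 0, so the data are compatible. The solution is then unique only up to an additive constant (fix it e.g. by requiring ∫_0^2/3 u dx = 0).
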